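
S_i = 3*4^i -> [3, 12, 48, 192, 768]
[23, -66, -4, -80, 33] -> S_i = Random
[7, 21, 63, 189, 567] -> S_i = 7*3^i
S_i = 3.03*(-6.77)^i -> [3.03, -20.51, 138.87, -940.17, 6364.98]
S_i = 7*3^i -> [7, 21, 63, 189, 567]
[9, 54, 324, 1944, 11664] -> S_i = 9*6^i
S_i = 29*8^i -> [29, 232, 1856, 14848, 118784]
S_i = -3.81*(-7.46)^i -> [-3.81, 28.42, -212.03, 1581.76, -11799.95]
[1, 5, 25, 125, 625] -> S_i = 1*5^i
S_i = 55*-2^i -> [55, -110, 220, -440, 880]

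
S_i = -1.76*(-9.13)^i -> [-1.76, 16.07, -146.71, 1339.45, -12229.14]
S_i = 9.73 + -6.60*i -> [9.73, 3.13, -3.47, -10.07, -16.67]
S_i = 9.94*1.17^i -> [9.94, 11.63, 13.61, 15.92, 18.63]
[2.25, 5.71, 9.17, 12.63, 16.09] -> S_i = 2.25 + 3.46*i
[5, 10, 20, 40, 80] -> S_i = 5*2^i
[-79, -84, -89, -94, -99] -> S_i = -79 + -5*i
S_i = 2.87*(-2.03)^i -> [2.87, -5.83, 11.83, -24.01, 48.74]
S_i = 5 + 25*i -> [5, 30, 55, 80, 105]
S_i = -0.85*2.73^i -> [-0.85, -2.32, -6.33, -17.29, -47.21]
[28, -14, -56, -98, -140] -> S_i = 28 + -42*i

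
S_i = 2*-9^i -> [2, -18, 162, -1458, 13122]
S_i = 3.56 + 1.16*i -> [3.56, 4.72, 5.88, 7.04, 8.2]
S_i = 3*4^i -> [3, 12, 48, 192, 768]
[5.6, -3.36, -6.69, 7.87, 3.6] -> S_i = Random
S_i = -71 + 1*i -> [-71, -70, -69, -68, -67]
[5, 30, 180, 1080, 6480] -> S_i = 5*6^i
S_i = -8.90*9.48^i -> [-8.9, -84.37, -799.85, -7582.55, -71882.53]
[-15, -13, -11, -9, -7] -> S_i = -15 + 2*i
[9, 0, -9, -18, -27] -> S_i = 9 + -9*i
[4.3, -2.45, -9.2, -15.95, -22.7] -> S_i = 4.30 + -6.75*i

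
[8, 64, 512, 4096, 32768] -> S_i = 8*8^i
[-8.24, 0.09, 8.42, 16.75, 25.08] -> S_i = -8.24 + 8.33*i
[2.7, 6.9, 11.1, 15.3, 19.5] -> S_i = 2.70 + 4.20*i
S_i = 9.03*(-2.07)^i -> [9.03, -18.69, 38.69, -80.09, 165.79]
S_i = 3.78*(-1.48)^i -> [3.78, -5.59, 8.28, -12.25, 18.14]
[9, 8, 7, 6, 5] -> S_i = 9 + -1*i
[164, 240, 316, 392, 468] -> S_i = 164 + 76*i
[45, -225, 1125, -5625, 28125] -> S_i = 45*-5^i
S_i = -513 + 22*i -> [-513, -491, -469, -447, -425]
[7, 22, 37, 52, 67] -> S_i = 7 + 15*i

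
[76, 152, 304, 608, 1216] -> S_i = 76*2^i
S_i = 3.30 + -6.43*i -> [3.3, -3.13, -9.56, -15.99, -22.42]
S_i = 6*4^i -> [6, 24, 96, 384, 1536]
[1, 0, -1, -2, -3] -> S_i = 1 + -1*i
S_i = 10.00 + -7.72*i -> [10.0, 2.28, -5.44, -13.16, -20.88]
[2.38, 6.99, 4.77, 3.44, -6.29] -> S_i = Random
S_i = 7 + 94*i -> [7, 101, 195, 289, 383]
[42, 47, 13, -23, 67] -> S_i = Random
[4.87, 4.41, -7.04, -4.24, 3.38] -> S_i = Random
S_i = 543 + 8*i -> [543, 551, 559, 567, 575]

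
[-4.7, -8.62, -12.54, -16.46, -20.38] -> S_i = -4.70 + -3.92*i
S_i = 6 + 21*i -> [6, 27, 48, 69, 90]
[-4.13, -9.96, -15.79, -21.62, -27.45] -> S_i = -4.13 + -5.83*i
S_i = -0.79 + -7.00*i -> [-0.79, -7.79, -14.79, -21.79, -28.79]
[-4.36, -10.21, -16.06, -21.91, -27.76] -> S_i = -4.36 + -5.85*i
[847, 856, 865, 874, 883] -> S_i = 847 + 9*i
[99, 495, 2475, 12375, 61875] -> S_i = 99*5^i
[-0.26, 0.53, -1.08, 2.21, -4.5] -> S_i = -0.26*(-2.04)^i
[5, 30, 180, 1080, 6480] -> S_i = 5*6^i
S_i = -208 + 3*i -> [-208, -205, -202, -199, -196]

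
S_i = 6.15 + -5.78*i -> [6.15, 0.37, -5.41, -11.19, -16.97]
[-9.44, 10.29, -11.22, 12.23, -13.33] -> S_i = -9.44*(-1.09)^i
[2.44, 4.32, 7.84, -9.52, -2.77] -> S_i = Random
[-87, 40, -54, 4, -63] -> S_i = Random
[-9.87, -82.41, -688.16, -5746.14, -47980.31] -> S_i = -9.87*8.35^i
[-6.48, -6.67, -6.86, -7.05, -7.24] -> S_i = -6.48 + -0.19*i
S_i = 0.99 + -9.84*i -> [0.99, -8.85, -18.69, -28.53, -38.37]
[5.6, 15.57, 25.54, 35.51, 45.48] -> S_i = 5.60 + 9.97*i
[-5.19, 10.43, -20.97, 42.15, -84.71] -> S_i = -5.19*(-2.01)^i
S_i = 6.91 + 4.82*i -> [6.91, 11.73, 16.55, 21.37, 26.19]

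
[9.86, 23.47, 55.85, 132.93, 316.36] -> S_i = 9.86*2.38^i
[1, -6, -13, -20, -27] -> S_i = 1 + -7*i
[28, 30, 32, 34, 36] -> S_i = 28 + 2*i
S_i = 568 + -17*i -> [568, 551, 534, 517, 500]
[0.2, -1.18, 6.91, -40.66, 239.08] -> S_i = 0.20*(-5.88)^i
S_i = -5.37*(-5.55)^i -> [-5.37, 29.8, -165.41, 918.02, -5095.02]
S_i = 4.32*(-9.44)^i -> [4.32, -40.78, 384.97, -3634.12, 34306.13]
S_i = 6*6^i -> [6, 36, 216, 1296, 7776]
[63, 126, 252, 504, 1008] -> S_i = 63*2^i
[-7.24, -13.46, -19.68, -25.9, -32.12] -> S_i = -7.24 + -6.22*i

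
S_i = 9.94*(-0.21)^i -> [9.94, -2.09, 0.44, -0.09, 0.02]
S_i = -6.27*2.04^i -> [-6.27, -12.79, -26.09, -53.23, -108.59]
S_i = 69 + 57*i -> [69, 126, 183, 240, 297]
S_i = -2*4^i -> [-2, -8, -32, -128, -512]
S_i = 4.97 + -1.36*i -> [4.97, 3.61, 2.25, 0.89, -0.47]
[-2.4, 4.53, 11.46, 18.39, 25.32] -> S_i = -2.40 + 6.93*i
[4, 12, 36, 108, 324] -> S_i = 4*3^i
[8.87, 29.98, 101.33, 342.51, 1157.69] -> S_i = 8.87*3.38^i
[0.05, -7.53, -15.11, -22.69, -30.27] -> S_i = 0.05 + -7.58*i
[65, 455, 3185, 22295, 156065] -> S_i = 65*7^i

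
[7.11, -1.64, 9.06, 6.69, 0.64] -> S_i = Random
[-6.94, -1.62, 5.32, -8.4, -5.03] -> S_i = Random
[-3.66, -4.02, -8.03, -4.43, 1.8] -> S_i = Random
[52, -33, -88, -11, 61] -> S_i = Random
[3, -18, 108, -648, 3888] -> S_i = 3*-6^i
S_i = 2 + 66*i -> [2, 68, 134, 200, 266]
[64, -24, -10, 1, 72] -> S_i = Random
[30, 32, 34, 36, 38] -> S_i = 30 + 2*i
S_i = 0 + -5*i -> [0, -5, -10, -15, -20]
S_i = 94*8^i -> [94, 752, 6016, 48128, 385024]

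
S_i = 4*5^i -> [4, 20, 100, 500, 2500]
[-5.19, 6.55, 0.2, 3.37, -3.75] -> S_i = Random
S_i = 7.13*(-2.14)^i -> [7.13, -15.26, 32.65, -69.88, 149.54]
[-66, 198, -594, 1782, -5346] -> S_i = -66*-3^i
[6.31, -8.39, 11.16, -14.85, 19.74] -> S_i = 6.31*(-1.33)^i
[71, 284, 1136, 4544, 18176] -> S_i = 71*4^i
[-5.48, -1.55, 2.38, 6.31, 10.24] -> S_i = -5.48 + 3.93*i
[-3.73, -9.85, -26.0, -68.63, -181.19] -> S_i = -3.73*2.64^i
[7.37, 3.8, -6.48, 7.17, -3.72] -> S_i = Random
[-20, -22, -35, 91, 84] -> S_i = Random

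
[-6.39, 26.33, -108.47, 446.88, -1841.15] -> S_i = -6.39*(-4.12)^i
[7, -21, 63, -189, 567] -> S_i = 7*-3^i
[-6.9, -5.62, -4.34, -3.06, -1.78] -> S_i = -6.90 + 1.28*i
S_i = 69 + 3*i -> [69, 72, 75, 78, 81]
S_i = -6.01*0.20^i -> [-6.01, -1.2, -0.24, -0.05, -0.01]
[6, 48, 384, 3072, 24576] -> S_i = 6*8^i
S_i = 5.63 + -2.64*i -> [5.63, 2.99, 0.35, -2.29, -4.93]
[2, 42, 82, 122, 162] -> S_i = 2 + 40*i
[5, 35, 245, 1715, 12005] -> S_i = 5*7^i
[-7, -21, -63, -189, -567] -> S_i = -7*3^i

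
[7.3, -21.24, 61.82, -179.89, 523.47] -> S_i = 7.30*(-2.91)^i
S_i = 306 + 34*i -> [306, 340, 374, 408, 442]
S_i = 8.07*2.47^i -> [8.07, 19.93, 49.23, 121.61, 300.37]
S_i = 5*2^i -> [5, 10, 20, 40, 80]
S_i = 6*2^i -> [6, 12, 24, 48, 96]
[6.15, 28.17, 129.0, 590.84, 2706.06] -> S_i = 6.15*4.58^i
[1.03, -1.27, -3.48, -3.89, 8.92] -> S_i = Random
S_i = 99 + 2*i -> [99, 101, 103, 105, 107]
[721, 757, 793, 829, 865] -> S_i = 721 + 36*i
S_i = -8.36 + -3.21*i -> [-8.36, -11.57, -14.78, -17.99, -21.2]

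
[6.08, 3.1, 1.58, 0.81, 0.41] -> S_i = 6.08*0.51^i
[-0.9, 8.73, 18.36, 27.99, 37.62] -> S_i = -0.90 + 9.63*i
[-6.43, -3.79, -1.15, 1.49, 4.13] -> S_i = -6.43 + 2.64*i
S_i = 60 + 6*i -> [60, 66, 72, 78, 84]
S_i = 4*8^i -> [4, 32, 256, 2048, 16384]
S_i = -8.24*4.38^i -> [-8.24, -36.09, -158.08, -692.39, -3032.66]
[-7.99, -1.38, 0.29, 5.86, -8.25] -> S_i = Random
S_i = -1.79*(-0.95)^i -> [-1.79, 1.7, -1.62, 1.53, -1.46]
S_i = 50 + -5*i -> [50, 45, 40, 35, 30]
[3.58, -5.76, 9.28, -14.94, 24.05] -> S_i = 3.58*(-1.61)^i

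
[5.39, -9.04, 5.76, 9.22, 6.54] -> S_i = Random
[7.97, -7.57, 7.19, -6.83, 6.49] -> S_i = 7.97*(-0.95)^i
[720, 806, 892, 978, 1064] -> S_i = 720 + 86*i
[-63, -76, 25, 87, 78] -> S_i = Random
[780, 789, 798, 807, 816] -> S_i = 780 + 9*i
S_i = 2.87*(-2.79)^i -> [2.87, -8.01, 22.34, -62.33, 173.9]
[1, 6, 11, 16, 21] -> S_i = 1 + 5*i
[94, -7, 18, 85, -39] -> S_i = Random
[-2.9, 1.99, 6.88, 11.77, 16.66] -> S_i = -2.90 + 4.89*i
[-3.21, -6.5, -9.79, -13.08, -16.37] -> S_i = -3.21 + -3.29*i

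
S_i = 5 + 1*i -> [5, 6, 7, 8, 9]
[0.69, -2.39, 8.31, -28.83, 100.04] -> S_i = 0.69*(-3.47)^i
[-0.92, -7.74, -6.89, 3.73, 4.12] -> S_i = Random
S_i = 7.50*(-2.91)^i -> [7.5, -21.83, 63.51, -184.82, 537.82]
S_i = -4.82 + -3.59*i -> [-4.82, -8.41, -12.0, -15.59, -19.18]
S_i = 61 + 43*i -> [61, 104, 147, 190, 233]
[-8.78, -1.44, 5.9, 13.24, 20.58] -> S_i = -8.78 + 7.34*i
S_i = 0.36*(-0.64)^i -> [0.36, -0.23, 0.15, -0.09, 0.06]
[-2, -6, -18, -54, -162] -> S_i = -2*3^i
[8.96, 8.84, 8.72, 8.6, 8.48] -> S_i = 8.96 + -0.12*i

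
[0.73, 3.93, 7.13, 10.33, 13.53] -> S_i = 0.73 + 3.20*i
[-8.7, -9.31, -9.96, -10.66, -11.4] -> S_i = -8.70*1.07^i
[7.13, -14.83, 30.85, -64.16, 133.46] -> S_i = 7.13*(-2.08)^i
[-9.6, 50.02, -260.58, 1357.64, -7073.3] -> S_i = -9.60*(-5.21)^i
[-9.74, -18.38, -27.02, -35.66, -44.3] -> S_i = -9.74 + -8.64*i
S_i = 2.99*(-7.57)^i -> [2.99, -22.63, 171.34, -1297.06, 9818.72]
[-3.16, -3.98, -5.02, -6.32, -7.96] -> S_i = -3.16*1.26^i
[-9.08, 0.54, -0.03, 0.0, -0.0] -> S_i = -9.08*(-0.06)^i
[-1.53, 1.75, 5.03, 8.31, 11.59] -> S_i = -1.53 + 3.28*i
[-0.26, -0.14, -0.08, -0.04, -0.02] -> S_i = -0.26*0.54^i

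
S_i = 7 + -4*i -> [7, 3, -1, -5, -9]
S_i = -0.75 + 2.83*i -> [-0.75, 2.08, 4.91, 7.74, 10.57]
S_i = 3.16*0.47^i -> [3.16, 1.49, 0.7, 0.33, 0.15]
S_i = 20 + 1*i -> [20, 21, 22, 23, 24]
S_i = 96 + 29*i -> [96, 125, 154, 183, 212]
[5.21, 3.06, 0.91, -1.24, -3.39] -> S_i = 5.21 + -2.15*i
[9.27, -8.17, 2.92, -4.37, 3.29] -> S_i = Random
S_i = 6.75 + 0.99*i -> [6.75, 7.74, 8.73, 9.72, 10.71]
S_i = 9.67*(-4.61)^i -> [9.67, -44.58, 205.51, -947.39, 4367.47]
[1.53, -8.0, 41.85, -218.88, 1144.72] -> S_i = 1.53*(-5.23)^i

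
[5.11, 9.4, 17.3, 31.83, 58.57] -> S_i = 5.11*1.84^i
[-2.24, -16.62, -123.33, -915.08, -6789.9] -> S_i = -2.24*7.42^i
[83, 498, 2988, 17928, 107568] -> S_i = 83*6^i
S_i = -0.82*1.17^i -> [-0.82, -0.96, -1.12, -1.31, -1.54]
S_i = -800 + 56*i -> [-800, -744, -688, -632, -576]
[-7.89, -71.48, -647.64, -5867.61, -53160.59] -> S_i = -7.89*9.06^i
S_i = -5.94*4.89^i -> [-5.94, -29.05, -142.04, -694.57, -3396.42]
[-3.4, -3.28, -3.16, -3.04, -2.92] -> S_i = -3.40 + 0.12*i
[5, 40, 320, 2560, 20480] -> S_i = 5*8^i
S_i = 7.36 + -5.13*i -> [7.36, 2.23, -2.9, -8.03, -13.16]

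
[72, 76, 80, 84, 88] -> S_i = 72 + 4*i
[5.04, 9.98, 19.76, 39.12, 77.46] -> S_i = 5.04*1.98^i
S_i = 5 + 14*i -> [5, 19, 33, 47, 61]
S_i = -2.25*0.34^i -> [-2.25, -0.76, -0.26, -0.09, -0.03]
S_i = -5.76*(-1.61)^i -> [-5.76, 9.27, -14.93, 24.04, -38.7]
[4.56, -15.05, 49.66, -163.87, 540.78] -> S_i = 4.56*(-3.30)^i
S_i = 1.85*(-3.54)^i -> [1.85, -6.55, 23.18, -82.07, 290.53]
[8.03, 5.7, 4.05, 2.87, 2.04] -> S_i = 8.03*0.71^i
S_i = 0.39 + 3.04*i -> [0.39, 3.43, 6.47, 9.51, 12.55]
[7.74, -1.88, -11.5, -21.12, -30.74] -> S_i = 7.74 + -9.62*i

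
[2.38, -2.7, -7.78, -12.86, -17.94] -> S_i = 2.38 + -5.08*i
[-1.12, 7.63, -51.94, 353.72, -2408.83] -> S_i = -1.12*(-6.81)^i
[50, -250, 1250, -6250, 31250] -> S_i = 50*-5^i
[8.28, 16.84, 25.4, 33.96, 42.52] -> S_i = 8.28 + 8.56*i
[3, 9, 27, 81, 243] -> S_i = 3*3^i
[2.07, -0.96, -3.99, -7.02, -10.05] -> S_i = 2.07 + -3.03*i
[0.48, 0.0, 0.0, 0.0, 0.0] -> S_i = 0.48*0.01^i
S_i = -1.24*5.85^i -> [-1.24, -7.25, -42.44, -248.25, -1452.26]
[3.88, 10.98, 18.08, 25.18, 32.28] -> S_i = 3.88 + 7.10*i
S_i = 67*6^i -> [67, 402, 2412, 14472, 86832]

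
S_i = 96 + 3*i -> [96, 99, 102, 105, 108]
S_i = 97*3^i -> [97, 291, 873, 2619, 7857]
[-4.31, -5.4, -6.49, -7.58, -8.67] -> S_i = -4.31 + -1.09*i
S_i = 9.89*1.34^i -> [9.89, 13.25, 17.76, 23.8, 31.89]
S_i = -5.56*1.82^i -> [-5.56, -10.12, -18.42, -33.52, -61.0]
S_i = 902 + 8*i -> [902, 910, 918, 926, 934]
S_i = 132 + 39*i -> [132, 171, 210, 249, 288]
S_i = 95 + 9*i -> [95, 104, 113, 122, 131]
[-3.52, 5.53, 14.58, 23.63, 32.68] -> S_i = -3.52 + 9.05*i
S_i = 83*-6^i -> [83, -498, 2988, -17928, 107568]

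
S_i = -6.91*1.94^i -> [-6.91, -13.41, -26.01, -50.45, -97.88]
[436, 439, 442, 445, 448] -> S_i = 436 + 3*i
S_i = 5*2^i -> [5, 10, 20, 40, 80]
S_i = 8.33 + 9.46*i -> [8.33, 17.79, 27.25, 36.71, 46.17]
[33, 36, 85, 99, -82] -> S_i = Random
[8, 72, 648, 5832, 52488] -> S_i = 8*9^i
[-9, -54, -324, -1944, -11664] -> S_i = -9*6^i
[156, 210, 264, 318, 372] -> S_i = 156 + 54*i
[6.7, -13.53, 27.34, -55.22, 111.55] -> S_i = 6.70*(-2.02)^i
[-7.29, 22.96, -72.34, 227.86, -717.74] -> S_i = -7.29*(-3.15)^i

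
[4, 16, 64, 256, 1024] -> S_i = 4*4^i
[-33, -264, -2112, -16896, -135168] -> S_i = -33*8^i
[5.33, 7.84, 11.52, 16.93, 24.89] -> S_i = 5.33*1.47^i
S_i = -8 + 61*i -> [-8, 53, 114, 175, 236]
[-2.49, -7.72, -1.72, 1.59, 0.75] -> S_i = Random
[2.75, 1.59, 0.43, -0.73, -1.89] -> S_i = 2.75 + -1.16*i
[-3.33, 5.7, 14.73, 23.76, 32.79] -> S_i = -3.33 + 9.03*i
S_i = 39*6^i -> [39, 234, 1404, 8424, 50544]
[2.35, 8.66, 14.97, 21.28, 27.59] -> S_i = 2.35 + 6.31*i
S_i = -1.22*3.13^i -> [-1.22, -3.82, -11.95, -37.41, -117.09]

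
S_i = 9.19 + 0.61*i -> [9.19, 9.8, 10.41, 11.02, 11.63]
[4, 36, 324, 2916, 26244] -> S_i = 4*9^i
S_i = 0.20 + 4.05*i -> [0.2, 4.25, 8.3, 12.35, 16.4]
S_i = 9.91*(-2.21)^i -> [9.91, -21.9, 48.4, -106.97, 236.4]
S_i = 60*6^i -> [60, 360, 2160, 12960, 77760]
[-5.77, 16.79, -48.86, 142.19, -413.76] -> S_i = -5.77*(-2.91)^i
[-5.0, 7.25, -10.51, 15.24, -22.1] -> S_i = -5.00*(-1.45)^i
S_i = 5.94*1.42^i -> [5.94, 8.43, 11.98, 17.01, 24.15]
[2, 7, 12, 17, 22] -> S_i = 2 + 5*i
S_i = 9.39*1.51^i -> [9.39, 14.18, 21.41, 32.33, 48.82]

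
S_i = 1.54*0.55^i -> [1.54, 0.85, 0.47, 0.26, 0.14]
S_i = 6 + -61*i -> [6, -55, -116, -177, -238]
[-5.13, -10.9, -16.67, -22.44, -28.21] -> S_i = -5.13 + -5.77*i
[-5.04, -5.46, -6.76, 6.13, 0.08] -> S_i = Random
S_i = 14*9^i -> [14, 126, 1134, 10206, 91854]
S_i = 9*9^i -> [9, 81, 729, 6561, 59049]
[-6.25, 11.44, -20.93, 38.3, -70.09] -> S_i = -6.25*(-1.83)^i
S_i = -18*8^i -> [-18, -144, -1152, -9216, -73728]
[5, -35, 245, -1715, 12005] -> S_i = 5*-7^i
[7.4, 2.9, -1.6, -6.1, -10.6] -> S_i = 7.40 + -4.50*i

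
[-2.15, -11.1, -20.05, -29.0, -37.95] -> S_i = -2.15 + -8.95*i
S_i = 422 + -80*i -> [422, 342, 262, 182, 102]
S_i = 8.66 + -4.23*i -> [8.66, 4.43, 0.2, -4.03, -8.26]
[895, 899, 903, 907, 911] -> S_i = 895 + 4*i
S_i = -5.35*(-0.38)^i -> [-5.35, 2.03, -0.77, 0.29, -0.11]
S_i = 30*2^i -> [30, 60, 120, 240, 480]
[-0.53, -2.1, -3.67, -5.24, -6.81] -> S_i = -0.53 + -1.57*i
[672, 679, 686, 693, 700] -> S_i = 672 + 7*i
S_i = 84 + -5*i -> [84, 79, 74, 69, 64]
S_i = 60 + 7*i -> [60, 67, 74, 81, 88]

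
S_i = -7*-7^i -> [-7, 49, -343, 2401, -16807]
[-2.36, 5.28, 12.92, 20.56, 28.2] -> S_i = -2.36 + 7.64*i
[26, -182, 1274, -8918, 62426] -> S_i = 26*-7^i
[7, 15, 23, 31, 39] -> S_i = 7 + 8*i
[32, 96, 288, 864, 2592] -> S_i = 32*3^i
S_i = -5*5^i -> [-5, -25, -125, -625, -3125]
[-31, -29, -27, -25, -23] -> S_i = -31 + 2*i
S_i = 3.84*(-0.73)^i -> [3.84, -2.8, 2.05, -1.49, 1.09]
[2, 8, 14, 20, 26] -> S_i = 2 + 6*i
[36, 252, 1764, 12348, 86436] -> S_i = 36*7^i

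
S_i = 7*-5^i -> [7, -35, 175, -875, 4375]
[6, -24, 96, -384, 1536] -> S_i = 6*-4^i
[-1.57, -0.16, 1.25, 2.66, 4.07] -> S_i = -1.57 + 1.41*i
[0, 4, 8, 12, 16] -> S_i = 0 + 4*i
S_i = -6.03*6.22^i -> [-6.03, -37.51, -233.29, -1451.07, -9025.66]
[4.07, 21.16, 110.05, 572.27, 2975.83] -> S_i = 4.07*5.20^i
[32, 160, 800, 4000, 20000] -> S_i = 32*5^i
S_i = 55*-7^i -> [55, -385, 2695, -18865, 132055]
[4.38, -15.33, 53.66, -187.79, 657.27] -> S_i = 4.38*(-3.50)^i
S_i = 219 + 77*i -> [219, 296, 373, 450, 527]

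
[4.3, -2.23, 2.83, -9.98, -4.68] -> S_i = Random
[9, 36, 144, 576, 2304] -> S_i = 9*4^i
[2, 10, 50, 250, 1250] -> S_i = 2*5^i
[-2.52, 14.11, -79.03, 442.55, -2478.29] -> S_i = -2.52*(-5.60)^i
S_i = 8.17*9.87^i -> [8.17, 80.64, 795.9, 7855.49, 77533.73]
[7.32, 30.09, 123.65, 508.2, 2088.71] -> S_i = 7.32*4.11^i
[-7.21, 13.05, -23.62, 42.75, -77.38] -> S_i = -7.21*(-1.81)^i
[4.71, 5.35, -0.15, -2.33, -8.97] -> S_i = Random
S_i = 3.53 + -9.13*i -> [3.53, -5.6, -14.73, -23.86, -32.99]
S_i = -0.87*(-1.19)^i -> [-0.87, 1.04, -1.23, 1.47, -1.74]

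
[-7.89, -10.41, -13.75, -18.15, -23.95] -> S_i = -7.89*1.32^i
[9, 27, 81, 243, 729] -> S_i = 9*3^i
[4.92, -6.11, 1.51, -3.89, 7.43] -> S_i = Random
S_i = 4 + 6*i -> [4, 10, 16, 22, 28]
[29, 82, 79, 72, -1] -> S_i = Random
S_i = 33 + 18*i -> [33, 51, 69, 87, 105]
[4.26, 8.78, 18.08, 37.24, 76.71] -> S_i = 4.26*2.06^i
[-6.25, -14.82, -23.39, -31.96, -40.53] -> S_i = -6.25 + -8.57*i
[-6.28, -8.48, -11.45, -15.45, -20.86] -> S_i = -6.28*1.35^i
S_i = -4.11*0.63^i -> [-4.11, -2.59, -1.63, -1.03, -0.65]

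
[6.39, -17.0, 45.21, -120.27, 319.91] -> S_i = 6.39*(-2.66)^i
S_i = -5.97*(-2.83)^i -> [-5.97, 16.9, -47.81, 135.31, -382.93]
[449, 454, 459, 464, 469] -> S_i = 449 + 5*i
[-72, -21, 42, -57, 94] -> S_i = Random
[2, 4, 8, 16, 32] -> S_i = 2*2^i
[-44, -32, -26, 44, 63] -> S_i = Random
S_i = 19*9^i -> [19, 171, 1539, 13851, 124659]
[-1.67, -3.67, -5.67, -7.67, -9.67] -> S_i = -1.67 + -2.00*i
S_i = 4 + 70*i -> [4, 74, 144, 214, 284]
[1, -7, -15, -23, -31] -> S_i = 1 + -8*i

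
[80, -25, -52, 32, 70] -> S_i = Random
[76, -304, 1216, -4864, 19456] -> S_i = 76*-4^i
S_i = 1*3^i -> [1, 3, 9, 27, 81]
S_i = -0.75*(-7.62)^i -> [-0.75, 5.72, -43.55, 331.84, -2528.61]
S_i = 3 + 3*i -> [3, 6, 9, 12, 15]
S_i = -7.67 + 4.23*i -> [-7.67, -3.44, 0.79, 5.02, 9.25]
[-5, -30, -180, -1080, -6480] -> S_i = -5*6^i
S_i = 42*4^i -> [42, 168, 672, 2688, 10752]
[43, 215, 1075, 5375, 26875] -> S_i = 43*5^i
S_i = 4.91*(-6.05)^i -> [4.91, -29.71, 179.72, -1087.3, 6578.14]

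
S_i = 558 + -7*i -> [558, 551, 544, 537, 530]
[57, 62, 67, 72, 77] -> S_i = 57 + 5*i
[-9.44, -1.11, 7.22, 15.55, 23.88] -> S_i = -9.44 + 8.33*i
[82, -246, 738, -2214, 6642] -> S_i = 82*-3^i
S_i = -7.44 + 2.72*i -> [-7.44, -4.72, -2.0, 0.72, 3.44]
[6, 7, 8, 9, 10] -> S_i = 6 + 1*i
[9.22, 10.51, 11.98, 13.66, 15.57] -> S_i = 9.22*1.14^i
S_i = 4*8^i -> [4, 32, 256, 2048, 16384]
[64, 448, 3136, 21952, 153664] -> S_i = 64*7^i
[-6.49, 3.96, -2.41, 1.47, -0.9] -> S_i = -6.49*(-0.61)^i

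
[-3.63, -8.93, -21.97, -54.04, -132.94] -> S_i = -3.63*2.46^i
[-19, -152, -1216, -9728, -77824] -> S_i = -19*8^i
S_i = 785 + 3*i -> [785, 788, 791, 794, 797]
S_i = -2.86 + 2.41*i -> [-2.86, -0.45, 1.96, 4.37, 6.78]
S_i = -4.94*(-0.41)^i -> [-4.94, 2.03, -0.83, 0.34, -0.14]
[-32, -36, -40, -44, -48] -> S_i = -32 + -4*i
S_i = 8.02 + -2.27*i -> [8.02, 5.75, 3.48, 1.21, -1.06]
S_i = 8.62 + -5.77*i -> [8.62, 2.85, -2.92, -8.69, -14.46]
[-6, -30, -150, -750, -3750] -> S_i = -6*5^i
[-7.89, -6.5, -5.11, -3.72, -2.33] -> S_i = -7.89 + 1.39*i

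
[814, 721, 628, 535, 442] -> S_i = 814 + -93*i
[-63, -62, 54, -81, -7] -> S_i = Random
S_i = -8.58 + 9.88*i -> [-8.58, 1.3, 11.18, 21.06, 30.94]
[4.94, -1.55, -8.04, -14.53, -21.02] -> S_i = 4.94 + -6.49*i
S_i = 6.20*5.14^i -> [6.2, 31.87, 163.8, 841.94, 4327.57]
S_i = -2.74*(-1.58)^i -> [-2.74, 4.33, -6.84, 10.81, -17.08]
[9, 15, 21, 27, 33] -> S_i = 9 + 6*i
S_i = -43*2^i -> [-43, -86, -172, -344, -688]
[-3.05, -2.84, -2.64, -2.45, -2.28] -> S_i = -3.05*0.93^i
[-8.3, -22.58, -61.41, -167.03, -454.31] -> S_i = -8.30*2.72^i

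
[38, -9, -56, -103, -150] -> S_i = 38 + -47*i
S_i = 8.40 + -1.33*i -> [8.4, 7.07, 5.74, 4.41, 3.08]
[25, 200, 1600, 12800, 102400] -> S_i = 25*8^i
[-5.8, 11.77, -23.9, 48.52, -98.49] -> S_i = -5.80*(-2.03)^i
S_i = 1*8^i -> [1, 8, 64, 512, 4096]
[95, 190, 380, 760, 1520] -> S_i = 95*2^i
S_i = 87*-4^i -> [87, -348, 1392, -5568, 22272]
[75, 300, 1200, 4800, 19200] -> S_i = 75*4^i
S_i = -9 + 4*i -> [-9, -5, -1, 3, 7]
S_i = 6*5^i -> [6, 30, 150, 750, 3750]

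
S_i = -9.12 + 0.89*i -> [-9.12, -8.23, -7.34, -6.45, -5.56]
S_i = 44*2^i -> [44, 88, 176, 352, 704]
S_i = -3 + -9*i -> [-3, -12, -21, -30, -39]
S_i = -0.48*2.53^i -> [-0.48, -1.21, -3.07, -7.77, -19.67]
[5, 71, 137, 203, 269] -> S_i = 5 + 66*i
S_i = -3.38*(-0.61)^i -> [-3.38, 2.06, -1.26, 0.77, -0.47]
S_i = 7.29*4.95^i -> [7.29, 36.09, 178.62, 884.18, 4376.72]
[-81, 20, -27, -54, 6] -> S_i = Random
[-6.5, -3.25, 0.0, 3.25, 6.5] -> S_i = -6.50 + 3.25*i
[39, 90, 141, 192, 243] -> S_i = 39 + 51*i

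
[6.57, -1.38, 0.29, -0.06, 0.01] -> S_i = 6.57*(-0.21)^i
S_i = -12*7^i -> [-12, -84, -588, -4116, -28812]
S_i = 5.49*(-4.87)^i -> [5.49, -26.74, 130.21, -634.1, 3088.08]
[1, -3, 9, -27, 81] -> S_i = 1*-3^i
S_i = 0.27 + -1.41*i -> [0.27, -1.14, -2.55, -3.96, -5.37]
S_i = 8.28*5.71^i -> [8.28, 47.28, 269.96, 1541.48, 8801.87]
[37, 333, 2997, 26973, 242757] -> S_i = 37*9^i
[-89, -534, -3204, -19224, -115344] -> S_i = -89*6^i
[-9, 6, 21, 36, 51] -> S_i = -9 + 15*i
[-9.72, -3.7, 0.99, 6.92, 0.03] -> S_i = Random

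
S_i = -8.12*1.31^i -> [-8.12, -10.64, -13.93, -18.25, -23.91]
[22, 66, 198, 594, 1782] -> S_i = 22*3^i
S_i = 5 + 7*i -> [5, 12, 19, 26, 33]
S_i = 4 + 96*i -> [4, 100, 196, 292, 388]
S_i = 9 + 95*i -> [9, 104, 199, 294, 389]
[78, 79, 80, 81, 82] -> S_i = 78 + 1*i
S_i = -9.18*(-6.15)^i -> [-9.18, 56.46, -347.21, 2135.34, -13132.37]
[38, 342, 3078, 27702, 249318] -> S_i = 38*9^i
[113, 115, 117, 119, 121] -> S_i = 113 + 2*i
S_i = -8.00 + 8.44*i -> [-8.0, 0.44, 8.88, 17.32, 25.76]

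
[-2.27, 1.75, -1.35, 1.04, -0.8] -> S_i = -2.27*(-0.77)^i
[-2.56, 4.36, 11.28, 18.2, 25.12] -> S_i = -2.56 + 6.92*i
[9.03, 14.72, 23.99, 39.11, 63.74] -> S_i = 9.03*1.63^i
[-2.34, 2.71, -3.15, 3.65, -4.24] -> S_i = -2.34*(-1.16)^i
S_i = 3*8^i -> [3, 24, 192, 1536, 12288]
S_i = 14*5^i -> [14, 70, 350, 1750, 8750]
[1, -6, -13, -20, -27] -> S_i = 1 + -7*i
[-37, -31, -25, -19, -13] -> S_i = -37 + 6*i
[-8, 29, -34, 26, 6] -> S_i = Random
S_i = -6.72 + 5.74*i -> [-6.72, -0.98, 4.76, 10.5, 16.24]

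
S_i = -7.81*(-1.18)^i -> [-7.81, 9.22, -10.87, 12.83, -15.14]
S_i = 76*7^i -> [76, 532, 3724, 26068, 182476]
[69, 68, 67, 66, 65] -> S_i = 69 + -1*i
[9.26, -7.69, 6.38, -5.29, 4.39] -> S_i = 9.26*(-0.83)^i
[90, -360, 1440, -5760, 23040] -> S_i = 90*-4^i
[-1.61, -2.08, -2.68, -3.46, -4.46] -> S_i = -1.61*1.29^i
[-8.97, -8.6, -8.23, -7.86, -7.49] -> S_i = -8.97 + 0.37*i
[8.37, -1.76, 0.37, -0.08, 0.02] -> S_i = 8.37*(-0.21)^i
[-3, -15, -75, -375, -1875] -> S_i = -3*5^i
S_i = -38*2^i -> [-38, -76, -152, -304, -608]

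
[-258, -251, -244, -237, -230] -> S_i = -258 + 7*i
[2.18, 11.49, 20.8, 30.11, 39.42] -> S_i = 2.18 + 9.31*i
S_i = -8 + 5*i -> [-8, -3, 2, 7, 12]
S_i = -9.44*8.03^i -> [-9.44, -75.8, -608.7, -4887.86, -39249.5]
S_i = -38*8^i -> [-38, -304, -2432, -19456, -155648]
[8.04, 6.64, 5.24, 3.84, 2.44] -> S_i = 8.04 + -1.40*i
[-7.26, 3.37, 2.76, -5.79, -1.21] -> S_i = Random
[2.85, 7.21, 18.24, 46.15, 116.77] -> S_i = 2.85*2.53^i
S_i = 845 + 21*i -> [845, 866, 887, 908, 929]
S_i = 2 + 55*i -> [2, 57, 112, 167, 222]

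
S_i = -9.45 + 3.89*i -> [-9.45, -5.56, -1.67, 2.22, 6.11]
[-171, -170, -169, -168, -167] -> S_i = -171 + 1*i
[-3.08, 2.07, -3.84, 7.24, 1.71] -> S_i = Random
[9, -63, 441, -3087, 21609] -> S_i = 9*-7^i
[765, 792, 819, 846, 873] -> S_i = 765 + 27*i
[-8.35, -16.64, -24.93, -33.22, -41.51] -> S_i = -8.35 + -8.29*i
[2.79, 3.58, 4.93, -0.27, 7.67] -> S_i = Random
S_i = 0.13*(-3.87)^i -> [0.13, -0.5, 1.95, -7.53, 29.16]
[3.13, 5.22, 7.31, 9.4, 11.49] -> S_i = 3.13 + 2.09*i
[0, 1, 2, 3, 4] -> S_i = 0 + 1*i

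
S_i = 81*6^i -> [81, 486, 2916, 17496, 104976]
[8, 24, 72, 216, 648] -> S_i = 8*3^i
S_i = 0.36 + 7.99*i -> [0.36, 8.35, 16.34, 24.33, 32.32]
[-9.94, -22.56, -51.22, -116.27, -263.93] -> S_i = -9.94*2.27^i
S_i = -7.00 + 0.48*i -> [-7.0, -6.52, -6.04, -5.56, -5.08]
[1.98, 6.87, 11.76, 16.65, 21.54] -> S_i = 1.98 + 4.89*i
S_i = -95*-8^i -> [-95, 760, -6080, 48640, -389120]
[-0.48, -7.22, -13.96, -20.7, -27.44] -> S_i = -0.48 + -6.74*i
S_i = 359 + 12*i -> [359, 371, 383, 395, 407]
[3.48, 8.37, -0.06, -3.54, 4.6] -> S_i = Random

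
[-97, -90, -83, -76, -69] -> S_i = -97 + 7*i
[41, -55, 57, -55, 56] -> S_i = Random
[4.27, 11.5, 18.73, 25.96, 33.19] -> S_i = 4.27 + 7.23*i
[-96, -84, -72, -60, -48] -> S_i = -96 + 12*i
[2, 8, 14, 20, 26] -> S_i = 2 + 6*i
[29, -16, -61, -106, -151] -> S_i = 29 + -45*i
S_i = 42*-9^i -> [42, -378, 3402, -30618, 275562]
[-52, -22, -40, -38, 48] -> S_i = Random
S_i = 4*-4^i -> [4, -16, 64, -256, 1024]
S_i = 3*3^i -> [3, 9, 27, 81, 243]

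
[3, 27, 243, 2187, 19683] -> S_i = 3*9^i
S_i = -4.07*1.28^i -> [-4.07, -5.21, -6.67, -8.54, -10.93]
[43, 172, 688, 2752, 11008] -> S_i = 43*4^i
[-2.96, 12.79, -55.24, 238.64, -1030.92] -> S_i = -2.96*(-4.32)^i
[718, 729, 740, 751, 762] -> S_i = 718 + 11*i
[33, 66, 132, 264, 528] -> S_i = 33*2^i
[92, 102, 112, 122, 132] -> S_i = 92 + 10*i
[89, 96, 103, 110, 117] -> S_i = 89 + 7*i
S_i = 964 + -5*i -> [964, 959, 954, 949, 944]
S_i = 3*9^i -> [3, 27, 243, 2187, 19683]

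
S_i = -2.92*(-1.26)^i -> [-2.92, 3.68, -4.64, 5.84, -7.36]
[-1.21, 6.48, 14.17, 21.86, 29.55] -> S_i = -1.21 + 7.69*i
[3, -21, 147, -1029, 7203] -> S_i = 3*-7^i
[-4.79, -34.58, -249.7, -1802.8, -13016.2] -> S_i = -4.79*7.22^i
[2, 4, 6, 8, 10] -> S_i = 2 + 2*i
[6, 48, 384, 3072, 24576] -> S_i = 6*8^i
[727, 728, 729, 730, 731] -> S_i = 727 + 1*i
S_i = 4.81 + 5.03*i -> [4.81, 9.84, 14.87, 19.9, 24.93]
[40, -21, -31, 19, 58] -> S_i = Random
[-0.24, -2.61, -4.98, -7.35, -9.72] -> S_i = -0.24 + -2.37*i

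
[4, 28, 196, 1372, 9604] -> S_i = 4*7^i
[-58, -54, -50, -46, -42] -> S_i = -58 + 4*i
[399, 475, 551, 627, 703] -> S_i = 399 + 76*i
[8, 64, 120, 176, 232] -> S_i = 8 + 56*i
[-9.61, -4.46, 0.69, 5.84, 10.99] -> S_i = -9.61 + 5.15*i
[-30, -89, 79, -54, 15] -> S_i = Random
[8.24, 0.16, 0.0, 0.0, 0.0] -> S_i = 8.24*0.02^i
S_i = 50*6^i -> [50, 300, 1800, 10800, 64800]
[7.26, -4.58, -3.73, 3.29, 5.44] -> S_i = Random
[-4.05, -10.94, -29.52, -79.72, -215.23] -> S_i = -4.05*2.70^i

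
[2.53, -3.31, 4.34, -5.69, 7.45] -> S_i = 2.53*(-1.31)^i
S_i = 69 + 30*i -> [69, 99, 129, 159, 189]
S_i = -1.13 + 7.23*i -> [-1.13, 6.1, 13.33, 20.56, 27.79]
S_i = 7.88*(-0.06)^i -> [7.88, -0.47, 0.03, -0.0, 0.0]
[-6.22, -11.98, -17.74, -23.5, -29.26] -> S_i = -6.22 + -5.76*i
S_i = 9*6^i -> [9, 54, 324, 1944, 11664]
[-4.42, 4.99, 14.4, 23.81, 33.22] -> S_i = -4.42 + 9.41*i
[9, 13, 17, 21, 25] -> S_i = 9 + 4*i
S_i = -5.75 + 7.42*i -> [-5.75, 1.67, 9.09, 16.51, 23.93]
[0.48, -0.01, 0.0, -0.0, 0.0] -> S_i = 0.48*(-0.03)^i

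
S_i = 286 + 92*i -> [286, 378, 470, 562, 654]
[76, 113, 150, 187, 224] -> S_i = 76 + 37*i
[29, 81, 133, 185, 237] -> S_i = 29 + 52*i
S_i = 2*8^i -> [2, 16, 128, 1024, 8192]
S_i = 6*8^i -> [6, 48, 384, 3072, 24576]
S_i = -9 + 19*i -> [-9, 10, 29, 48, 67]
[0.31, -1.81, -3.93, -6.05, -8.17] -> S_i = 0.31 + -2.12*i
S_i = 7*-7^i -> [7, -49, 343, -2401, 16807]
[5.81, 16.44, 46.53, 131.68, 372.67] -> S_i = 5.81*2.83^i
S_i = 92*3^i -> [92, 276, 828, 2484, 7452]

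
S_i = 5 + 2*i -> [5, 7, 9, 11, 13]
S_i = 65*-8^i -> [65, -520, 4160, -33280, 266240]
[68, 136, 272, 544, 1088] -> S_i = 68*2^i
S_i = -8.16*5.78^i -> [-8.16, -47.16, -272.61, -1575.7, -9107.55]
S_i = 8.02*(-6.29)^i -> [8.02, -50.45, 317.3, -1995.84, 12553.85]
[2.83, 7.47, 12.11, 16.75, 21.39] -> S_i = 2.83 + 4.64*i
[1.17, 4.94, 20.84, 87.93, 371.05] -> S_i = 1.17*4.22^i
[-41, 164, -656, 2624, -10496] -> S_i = -41*-4^i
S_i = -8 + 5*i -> [-8, -3, 2, 7, 12]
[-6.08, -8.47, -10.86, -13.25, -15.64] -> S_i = -6.08 + -2.39*i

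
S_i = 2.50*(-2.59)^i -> [2.5, -6.48, 16.77, -43.43, 112.5]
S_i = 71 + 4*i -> [71, 75, 79, 83, 87]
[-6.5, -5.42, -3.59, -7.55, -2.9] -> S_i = Random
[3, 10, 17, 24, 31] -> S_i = 3 + 7*i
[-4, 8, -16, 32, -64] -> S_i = -4*-2^i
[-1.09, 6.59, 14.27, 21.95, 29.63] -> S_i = -1.09 + 7.68*i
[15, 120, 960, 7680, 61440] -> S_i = 15*8^i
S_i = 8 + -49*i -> [8, -41, -90, -139, -188]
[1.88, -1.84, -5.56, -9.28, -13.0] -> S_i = 1.88 + -3.72*i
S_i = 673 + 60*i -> [673, 733, 793, 853, 913]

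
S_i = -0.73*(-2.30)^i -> [-0.73, 1.68, -3.86, 8.88, -20.43]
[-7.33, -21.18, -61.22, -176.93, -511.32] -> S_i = -7.33*2.89^i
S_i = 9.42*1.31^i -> [9.42, 12.34, 16.17, 21.18, 27.74]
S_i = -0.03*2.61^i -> [-0.03, -0.08, -0.2, -0.53, -1.39]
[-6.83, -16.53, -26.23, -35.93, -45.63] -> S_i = -6.83 + -9.70*i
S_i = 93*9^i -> [93, 837, 7533, 67797, 610173]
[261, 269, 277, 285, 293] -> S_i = 261 + 8*i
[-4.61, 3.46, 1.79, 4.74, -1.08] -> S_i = Random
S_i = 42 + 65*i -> [42, 107, 172, 237, 302]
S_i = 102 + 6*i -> [102, 108, 114, 120, 126]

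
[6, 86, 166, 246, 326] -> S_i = 6 + 80*i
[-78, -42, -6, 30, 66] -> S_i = -78 + 36*i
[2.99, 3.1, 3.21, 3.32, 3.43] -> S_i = 2.99 + 0.11*i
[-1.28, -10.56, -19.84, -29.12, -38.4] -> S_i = -1.28 + -9.28*i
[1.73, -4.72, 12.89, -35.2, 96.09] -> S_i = 1.73*(-2.73)^i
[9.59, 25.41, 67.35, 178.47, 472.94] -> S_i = 9.59*2.65^i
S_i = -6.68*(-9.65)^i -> [-6.68, 64.46, -622.06, 6002.86, -57927.62]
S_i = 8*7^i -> [8, 56, 392, 2744, 19208]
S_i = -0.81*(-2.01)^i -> [-0.81, 1.63, -3.27, 6.58, -13.22]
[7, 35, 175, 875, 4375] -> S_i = 7*5^i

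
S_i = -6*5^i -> [-6, -30, -150, -750, -3750]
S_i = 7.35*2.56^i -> [7.35, 18.82, 48.17, 123.31, 315.68]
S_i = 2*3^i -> [2, 6, 18, 54, 162]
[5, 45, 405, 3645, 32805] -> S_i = 5*9^i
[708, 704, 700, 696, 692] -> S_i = 708 + -4*i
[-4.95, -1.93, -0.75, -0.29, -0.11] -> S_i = -4.95*0.39^i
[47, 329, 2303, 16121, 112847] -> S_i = 47*7^i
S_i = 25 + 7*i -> [25, 32, 39, 46, 53]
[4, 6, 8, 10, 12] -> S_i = 4 + 2*i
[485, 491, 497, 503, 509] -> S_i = 485 + 6*i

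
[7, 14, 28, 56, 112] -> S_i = 7*2^i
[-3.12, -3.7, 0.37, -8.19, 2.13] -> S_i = Random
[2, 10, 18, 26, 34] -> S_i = 2 + 8*i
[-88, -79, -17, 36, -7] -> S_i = Random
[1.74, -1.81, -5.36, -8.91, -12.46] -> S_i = 1.74 + -3.55*i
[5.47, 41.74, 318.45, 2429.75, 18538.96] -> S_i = 5.47*7.63^i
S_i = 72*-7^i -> [72, -504, 3528, -24696, 172872]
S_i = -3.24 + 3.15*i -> [-3.24, -0.09, 3.06, 6.21, 9.36]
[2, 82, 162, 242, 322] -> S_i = 2 + 80*i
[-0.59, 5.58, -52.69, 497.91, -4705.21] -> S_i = -0.59*(-9.45)^i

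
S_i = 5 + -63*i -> [5, -58, -121, -184, -247]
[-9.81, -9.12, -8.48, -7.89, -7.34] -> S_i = -9.81*0.93^i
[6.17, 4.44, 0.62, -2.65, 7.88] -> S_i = Random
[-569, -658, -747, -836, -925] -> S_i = -569 + -89*i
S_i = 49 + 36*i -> [49, 85, 121, 157, 193]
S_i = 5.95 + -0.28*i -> [5.95, 5.67, 5.39, 5.11, 4.83]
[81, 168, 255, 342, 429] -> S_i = 81 + 87*i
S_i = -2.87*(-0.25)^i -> [-2.87, 0.72, -0.18, 0.04, -0.01]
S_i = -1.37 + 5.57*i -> [-1.37, 4.2, 9.77, 15.34, 20.91]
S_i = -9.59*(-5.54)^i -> [-9.59, 53.13, -294.33, 1630.6, -9033.53]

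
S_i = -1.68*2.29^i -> [-1.68, -3.85, -8.81, -20.18, -46.2]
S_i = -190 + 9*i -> [-190, -181, -172, -163, -154]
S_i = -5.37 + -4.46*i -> [-5.37, -9.83, -14.29, -18.75, -23.21]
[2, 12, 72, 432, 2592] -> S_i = 2*6^i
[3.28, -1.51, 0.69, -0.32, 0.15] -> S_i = 3.28*(-0.46)^i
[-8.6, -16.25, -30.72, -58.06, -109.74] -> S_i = -8.60*1.89^i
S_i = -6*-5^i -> [-6, 30, -150, 750, -3750]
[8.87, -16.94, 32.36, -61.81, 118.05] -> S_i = 8.87*(-1.91)^i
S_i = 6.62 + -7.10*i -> [6.62, -0.48, -7.58, -14.68, -21.78]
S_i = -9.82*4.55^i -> [-9.82, -44.68, -203.3, -925.01, -4208.79]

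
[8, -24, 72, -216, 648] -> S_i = 8*-3^i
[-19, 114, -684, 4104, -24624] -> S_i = -19*-6^i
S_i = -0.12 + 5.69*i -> [-0.12, 5.57, 11.26, 16.95, 22.64]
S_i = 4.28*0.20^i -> [4.28, 0.86, 0.17, 0.03, 0.01]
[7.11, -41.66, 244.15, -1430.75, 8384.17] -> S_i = 7.11*(-5.86)^i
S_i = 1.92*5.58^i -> [1.92, 10.71, 59.78, 333.58, 1861.39]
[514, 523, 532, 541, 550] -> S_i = 514 + 9*i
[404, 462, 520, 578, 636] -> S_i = 404 + 58*i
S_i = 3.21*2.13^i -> [3.21, 6.84, 14.56, 31.02, 66.07]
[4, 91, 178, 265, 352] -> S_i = 4 + 87*i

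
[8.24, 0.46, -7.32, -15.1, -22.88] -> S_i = 8.24 + -7.78*i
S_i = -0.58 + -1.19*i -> [-0.58, -1.77, -2.96, -4.15, -5.34]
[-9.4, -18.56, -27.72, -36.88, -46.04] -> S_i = -9.40 + -9.16*i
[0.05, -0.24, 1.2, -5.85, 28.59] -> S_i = 0.05*(-4.89)^i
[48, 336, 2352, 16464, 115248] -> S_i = 48*7^i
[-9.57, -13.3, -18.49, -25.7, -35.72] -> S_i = -9.57*1.39^i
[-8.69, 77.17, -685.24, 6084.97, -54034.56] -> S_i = -8.69*(-8.88)^i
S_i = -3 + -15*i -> [-3, -18, -33, -48, -63]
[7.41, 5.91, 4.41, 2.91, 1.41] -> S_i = 7.41 + -1.50*i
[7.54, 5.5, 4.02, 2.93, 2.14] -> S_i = 7.54*0.73^i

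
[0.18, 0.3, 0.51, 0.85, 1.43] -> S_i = 0.18*1.68^i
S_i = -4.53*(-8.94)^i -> [-4.53, 40.5, -362.05, 3236.76, -28936.65]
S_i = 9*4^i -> [9, 36, 144, 576, 2304]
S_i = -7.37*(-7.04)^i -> [-7.37, 51.88, -365.27, 2571.49, -18103.32]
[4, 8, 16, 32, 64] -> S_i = 4*2^i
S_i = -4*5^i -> [-4, -20, -100, -500, -2500]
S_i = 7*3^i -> [7, 21, 63, 189, 567]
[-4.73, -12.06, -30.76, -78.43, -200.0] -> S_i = -4.73*2.55^i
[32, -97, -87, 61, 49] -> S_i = Random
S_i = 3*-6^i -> [3, -18, 108, -648, 3888]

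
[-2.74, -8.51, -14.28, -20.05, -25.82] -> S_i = -2.74 + -5.77*i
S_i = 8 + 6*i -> [8, 14, 20, 26, 32]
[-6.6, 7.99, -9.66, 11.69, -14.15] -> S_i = -6.60*(-1.21)^i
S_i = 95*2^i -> [95, 190, 380, 760, 1520]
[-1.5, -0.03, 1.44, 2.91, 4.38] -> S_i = -1.50 + 1.47*i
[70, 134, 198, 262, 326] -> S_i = 70 + 64*i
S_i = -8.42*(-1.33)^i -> [-8.42, 11.2, -14.89, 19.81, -26.35]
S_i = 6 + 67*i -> [6, 73, 140, 207, 274]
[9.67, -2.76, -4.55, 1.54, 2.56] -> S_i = Random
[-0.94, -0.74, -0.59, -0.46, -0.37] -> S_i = -0.94*0.79^i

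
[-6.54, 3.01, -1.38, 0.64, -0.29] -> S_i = -6.54*(-0.46)^i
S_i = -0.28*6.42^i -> [-0.28, -1.8, -11.54, -74.09, -475.66]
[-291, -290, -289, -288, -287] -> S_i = -291 + 1*i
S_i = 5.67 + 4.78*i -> [5.67, 10.45, 15.23, 20.01, 24.79]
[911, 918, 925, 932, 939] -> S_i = 911 + 7*i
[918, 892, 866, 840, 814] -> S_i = 918 + -26*i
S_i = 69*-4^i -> [69, -276, 1104, -4416, 17664]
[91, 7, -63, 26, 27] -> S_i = Random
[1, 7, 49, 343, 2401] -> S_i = 1*7^i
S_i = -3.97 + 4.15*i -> [-3.97, 0.18, 4.33, 8.48, 12.63]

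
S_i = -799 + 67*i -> [-799, -732, -665, -598, -531]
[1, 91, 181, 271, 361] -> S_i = 1 + 90*i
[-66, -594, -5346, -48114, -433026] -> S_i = -66*9^i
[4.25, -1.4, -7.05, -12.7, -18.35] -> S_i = 4.25 + -5.65*i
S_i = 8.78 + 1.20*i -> [8.78, 9.98, 11.18, 12.38, 13.58]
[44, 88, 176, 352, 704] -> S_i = 44*2^i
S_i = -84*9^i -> [-84, -756, -6804, -61236, -551124]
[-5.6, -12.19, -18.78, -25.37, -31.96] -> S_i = -5.60 + -6.59*i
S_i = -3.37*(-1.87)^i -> [-3.37, 6.3, -11.78, 22.04, -41.21]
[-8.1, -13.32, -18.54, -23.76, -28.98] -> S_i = -8.10 + -5.22*i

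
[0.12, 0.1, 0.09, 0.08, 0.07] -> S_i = 0.12*0.87^i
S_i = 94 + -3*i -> [94, 91, 88, 85, 82]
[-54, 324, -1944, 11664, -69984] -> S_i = -54*-6^i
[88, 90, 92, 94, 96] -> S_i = 88 + 2*i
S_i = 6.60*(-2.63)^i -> [6.6, -17.36, 45.65, -120.06, 315.77]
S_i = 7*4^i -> [7, 28, 112, 448, 1792]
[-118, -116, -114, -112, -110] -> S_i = -118 + 2*i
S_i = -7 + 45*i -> [-7, 38, 83, 128, 173]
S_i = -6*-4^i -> [-6, 24, -96, 384, -1536]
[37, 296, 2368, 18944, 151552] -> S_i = 37*8^i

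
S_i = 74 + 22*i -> [74, 96, 118, 140, 162]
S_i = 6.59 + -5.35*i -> [6.59, 1.24, -4.11, -9.46, -14.81]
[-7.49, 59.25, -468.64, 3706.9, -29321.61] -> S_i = -7.49*(-7.91)^i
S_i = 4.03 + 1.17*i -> [4.03, 5.2, 6.37, 7.54, 8.71]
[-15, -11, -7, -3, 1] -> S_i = -15 + 4*i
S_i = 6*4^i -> [6, 24, 96, 384, 1536]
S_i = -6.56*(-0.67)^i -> [-6.56, 4.4, -2.94, 1.97, -1.32]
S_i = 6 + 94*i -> [6, 100, 194, 288, 382]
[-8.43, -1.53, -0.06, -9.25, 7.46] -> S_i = Random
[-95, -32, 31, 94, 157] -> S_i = -95 + 63*i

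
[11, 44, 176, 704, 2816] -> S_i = 11*4^i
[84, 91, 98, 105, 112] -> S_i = 84 + 7*i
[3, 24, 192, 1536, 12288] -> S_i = 3*8^i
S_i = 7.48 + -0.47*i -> [7.48, 7.01, 6.54, 6.07, 5.6]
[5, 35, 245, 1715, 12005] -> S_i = 5*7^i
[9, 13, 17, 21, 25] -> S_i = 9 + 4*i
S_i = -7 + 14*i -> [-7, 7, 21, 35, 49]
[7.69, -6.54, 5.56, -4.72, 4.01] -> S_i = 7.69*(-0.85)^i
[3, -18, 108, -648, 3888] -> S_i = 3*-6^i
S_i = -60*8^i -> [-60, -480, -3840, -30720, -245760]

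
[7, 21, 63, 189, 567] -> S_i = 7*3^i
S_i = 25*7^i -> [25, 175, 1225, 8575, 60025]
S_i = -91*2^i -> [-91, -182, -364, -728, -1456]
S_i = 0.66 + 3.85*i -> [0.66, 4.51, 8.36, 12.21, 16.06]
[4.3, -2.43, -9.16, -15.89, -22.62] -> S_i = 4.30 + -6.73*i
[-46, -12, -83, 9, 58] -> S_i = Random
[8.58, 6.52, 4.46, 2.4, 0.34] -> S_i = 8.58 + -2.06*i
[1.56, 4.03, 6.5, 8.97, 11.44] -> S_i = 1.56 + 2.47*i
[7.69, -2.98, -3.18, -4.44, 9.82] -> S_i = Random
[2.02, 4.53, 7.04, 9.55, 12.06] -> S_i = 2.02 + 2.51*i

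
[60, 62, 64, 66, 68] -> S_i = 60 + 2*i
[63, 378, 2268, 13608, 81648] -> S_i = 63*6^i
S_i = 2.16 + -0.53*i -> [2.16, 1.63, 1.1, 0.57, 0.04]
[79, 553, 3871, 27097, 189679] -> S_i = 79*7^i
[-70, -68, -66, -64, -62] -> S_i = -70 + 2*i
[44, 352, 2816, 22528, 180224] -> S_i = 44*8^i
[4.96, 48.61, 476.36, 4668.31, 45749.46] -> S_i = 4.96*9.80^i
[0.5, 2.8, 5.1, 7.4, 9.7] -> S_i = 0.50 + 2.30*i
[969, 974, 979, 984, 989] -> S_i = 969 + 5*i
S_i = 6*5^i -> [6, 30, 150, 750, 3750]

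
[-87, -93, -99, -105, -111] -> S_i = -87 + -6*i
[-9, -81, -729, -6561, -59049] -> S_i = -9*9^i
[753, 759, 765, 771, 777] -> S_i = 753 + 6*i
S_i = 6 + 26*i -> [6, 32, 58, 84, 110]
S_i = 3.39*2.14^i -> [3.39, 7.25, 15.52, 33.22, 71.1]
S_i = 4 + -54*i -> [4, -50, -104, -158, -212]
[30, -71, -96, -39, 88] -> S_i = Random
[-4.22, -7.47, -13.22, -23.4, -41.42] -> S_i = -4.22*1.77^i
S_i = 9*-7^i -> [9, -63, 441, -3087, 21609]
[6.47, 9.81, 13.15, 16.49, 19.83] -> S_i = 6.47 + 3.34*i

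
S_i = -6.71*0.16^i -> [-6.71, -1.07, -0.17, -0.03, -0.0]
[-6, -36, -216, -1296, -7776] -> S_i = -6*6^i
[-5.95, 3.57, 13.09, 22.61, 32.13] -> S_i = -5.95 + 9.52*i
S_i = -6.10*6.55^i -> [-6.1, -39.96, -261.71, -1714.17, -11227.81]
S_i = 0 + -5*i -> [0, -5, -10, -15, -20]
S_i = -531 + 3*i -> [-531, -528, -525, -522, -519]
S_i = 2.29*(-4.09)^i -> [2.29, -9.37, 38.31, -156.68, 640.81]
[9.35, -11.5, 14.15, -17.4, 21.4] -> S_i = 9.35*(-1.23)^i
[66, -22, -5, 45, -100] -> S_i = Random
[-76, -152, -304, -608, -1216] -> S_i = -76*2^i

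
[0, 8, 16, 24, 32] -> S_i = 0 + 8*i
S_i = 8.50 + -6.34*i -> [8.5, 2.16, -4.18, -10.52, -16.86]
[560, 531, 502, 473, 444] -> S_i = 560 + -29*i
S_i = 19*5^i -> [19, 95, 475, 2375, 11875]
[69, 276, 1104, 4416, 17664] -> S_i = 69*4^i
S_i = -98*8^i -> [-98, -784, -6272, -50176, -401408]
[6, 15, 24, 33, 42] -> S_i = 6 + 9*i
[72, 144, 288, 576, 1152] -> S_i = 72*2^i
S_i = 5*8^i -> [5, 40, 320, 2560, 20480]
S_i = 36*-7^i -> [36, -252, 1764, -12348, 86436]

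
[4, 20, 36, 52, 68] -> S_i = 4 + 16*i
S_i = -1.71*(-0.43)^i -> [-1.71, 0.74, -0.32, 0.14, -0.06]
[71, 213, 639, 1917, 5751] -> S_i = 71*3^i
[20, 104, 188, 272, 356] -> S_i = 20 + 84*i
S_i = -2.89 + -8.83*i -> [-2.89, -11.72, -20.55, -29.38, -38.21]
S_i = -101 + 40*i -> [-101, -61, -21, 19, 59]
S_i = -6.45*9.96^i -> [-6.45, -64.24, -639.85, -6372.91, -63474.18]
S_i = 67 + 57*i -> [67, 124, 181, 238, 295]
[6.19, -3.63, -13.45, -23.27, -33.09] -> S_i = 6.19 + -9.82*i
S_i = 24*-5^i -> [24, -120, 600, -3000, 15000]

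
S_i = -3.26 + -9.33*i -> [-3.26, -12.59, -21.92, -31.25, -40.58]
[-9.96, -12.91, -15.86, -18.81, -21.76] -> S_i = -9.96 + -2.95*i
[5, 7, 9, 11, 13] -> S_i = 5 + 2*i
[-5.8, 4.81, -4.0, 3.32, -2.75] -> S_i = -5.80*(-0.83)^i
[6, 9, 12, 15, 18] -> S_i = 6 + 3*i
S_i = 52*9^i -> [52, 468, 4212, 37908, 341172]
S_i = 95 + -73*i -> [95, 22, -51, -124, -197]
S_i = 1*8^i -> [1, 8, 64, 512, 4096]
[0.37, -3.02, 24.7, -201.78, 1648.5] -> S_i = 0.37*(-8.17)^i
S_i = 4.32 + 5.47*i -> [4.32, 9.79, 15.26, 20.73, 26.2]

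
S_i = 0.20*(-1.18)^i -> [0.2, -0.24, 0.28, -0.33, 0.39]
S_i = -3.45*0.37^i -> [-3.45, -1.28, -0.47, -0.17, -0.06]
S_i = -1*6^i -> [-1, -6, -36, -216, -1296]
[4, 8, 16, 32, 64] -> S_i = 4*2^i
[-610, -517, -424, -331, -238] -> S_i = -610 + 93*i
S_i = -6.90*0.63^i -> [-6.9, -4.35, -2.74, -1.73, -1.09]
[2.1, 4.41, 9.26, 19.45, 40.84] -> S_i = 2.10*2.10^i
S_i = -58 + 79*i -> [-58, 21, 100, 179, 258]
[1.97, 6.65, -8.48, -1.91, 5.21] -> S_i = Random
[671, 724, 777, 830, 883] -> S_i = 671 + 53*i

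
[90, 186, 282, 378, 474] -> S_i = 90 + 96*i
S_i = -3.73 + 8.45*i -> [-3.73, 4.72, 13.17, 21.62, 30.07]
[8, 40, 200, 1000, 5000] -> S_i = 8*5^i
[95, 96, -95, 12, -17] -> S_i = Random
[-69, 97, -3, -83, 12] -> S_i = Random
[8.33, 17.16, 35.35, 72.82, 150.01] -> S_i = 8.33*2.06^i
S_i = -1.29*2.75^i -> [-1.29, -3.55, -9.76, -26.83, -73.78]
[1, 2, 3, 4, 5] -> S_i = 1 + 1*i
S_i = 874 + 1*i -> [874, 875, 876, 877, 878]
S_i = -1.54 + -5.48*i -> [-1.54, -7.02, -12.5, -17.98, -23.46]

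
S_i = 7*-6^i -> [7, -42, 252, -1512, 9072]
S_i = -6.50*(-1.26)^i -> [-6.5, 8.19, -10.32, 13.0, -16.38]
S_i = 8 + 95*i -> [8, 103, 198, 293, 388]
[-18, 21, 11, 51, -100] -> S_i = Random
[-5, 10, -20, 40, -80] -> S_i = -5*-2^i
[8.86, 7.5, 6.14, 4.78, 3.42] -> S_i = 8.86 + -1.36*i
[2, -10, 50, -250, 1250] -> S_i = 2*-5^i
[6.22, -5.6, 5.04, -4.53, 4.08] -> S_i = 6.22*(-0.90)^i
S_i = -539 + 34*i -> [-539, -505, -471, -437, -403]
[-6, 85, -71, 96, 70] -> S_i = Random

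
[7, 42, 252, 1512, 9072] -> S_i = 7*6^i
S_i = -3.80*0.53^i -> [-3.8, -2.01, -1.07, -0.57, -0.3]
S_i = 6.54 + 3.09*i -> [6.54, 9.63, 12.72, 15.81, 18.9]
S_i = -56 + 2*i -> [-56, -54, -52, -50, -48]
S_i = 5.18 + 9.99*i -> [5.18, 15.17, 25.16, 35.15, 45.14]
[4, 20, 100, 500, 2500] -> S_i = 4*5^i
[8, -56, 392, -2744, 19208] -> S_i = 8*-7^i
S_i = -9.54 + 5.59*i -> [-9.54, -3.95, 1.64, 7.23, 12.82]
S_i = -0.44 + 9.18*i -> [-0.44, 8.74, 17.92, 27.1, 36.28]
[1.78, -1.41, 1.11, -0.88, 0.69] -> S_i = 1.78*(-0.79)^i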